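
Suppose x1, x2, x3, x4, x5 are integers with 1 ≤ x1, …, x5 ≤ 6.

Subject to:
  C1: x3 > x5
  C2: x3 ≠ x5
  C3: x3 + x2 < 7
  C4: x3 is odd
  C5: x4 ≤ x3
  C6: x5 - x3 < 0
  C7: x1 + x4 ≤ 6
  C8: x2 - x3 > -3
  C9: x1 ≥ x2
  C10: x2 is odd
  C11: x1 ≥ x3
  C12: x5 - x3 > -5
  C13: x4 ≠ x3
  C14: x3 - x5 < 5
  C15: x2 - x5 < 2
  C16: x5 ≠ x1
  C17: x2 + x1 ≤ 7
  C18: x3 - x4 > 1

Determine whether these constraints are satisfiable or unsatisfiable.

Satisfiable

Setting (x1, x2, x3, x4, x5) = (4, 1, 3, 1, 1) satisfies everything: constraint 3: x3 + x2 = 4; constraint 6: x5 - x3 = -2, and the others follow.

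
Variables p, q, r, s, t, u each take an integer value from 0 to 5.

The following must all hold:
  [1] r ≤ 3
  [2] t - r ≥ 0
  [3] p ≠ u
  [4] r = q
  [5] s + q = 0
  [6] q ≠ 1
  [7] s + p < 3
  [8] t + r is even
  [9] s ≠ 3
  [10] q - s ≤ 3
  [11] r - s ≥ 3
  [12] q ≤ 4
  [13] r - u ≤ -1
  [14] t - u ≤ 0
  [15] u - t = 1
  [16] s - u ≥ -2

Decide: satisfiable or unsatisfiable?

Constraints 2, 11, 14, and 16 give r − s ≥ 3, s − u ≥ -2, u − t ≥ 0, t − r ≥ 0.
Adding all 4 inequalities: the left sides telescope to 0, and the right sides sum to 3 + (-2) + 0 + 0 = 1. So 0 ≥ 1, which is false.

Unsatisfiable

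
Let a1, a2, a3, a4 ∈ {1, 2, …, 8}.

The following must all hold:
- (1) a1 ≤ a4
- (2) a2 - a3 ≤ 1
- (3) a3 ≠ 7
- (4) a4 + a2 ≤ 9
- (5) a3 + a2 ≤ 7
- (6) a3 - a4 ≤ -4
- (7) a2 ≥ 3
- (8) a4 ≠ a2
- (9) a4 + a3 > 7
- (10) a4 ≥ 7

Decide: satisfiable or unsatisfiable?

From constraint 10: a4 ≥ 7. From constraint 7: a2 ≥ 3. Hence a4 + a2 ≥ 10. But constraint 4 requires a4 + a2 ≤ 9, and 9 < 10. Contradiction.

Unsatisfiable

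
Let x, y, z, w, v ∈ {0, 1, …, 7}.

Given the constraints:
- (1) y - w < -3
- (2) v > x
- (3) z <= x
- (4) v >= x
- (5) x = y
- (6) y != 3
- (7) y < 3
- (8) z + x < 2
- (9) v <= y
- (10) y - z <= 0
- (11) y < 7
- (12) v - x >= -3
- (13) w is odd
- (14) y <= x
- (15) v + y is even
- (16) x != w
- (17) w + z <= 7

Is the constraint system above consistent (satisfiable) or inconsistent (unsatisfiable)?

Unsatisfiable

Constraints 2, 3, 9, and 10 give x < v, v ≤ y, y ≤ z, z ≤ x. Chaining: x < v ≤ y ≤ z ≤ x, which forces x < x — impossible.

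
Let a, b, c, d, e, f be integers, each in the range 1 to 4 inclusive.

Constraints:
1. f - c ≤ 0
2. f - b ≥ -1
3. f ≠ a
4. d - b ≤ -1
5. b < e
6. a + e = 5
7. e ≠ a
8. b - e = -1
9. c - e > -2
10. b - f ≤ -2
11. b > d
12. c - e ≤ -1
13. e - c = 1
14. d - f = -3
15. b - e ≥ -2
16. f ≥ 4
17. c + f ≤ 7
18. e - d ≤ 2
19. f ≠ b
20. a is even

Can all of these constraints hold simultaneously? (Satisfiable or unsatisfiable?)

Unsatisfiable

Constraints 1, 4, 10, 12, and 18 give c − f ≥ 0, f − b ≥ 2, b − d ≥ 1, d − e ≥ -2, e − c ≥ 1.
Adding all 5 inequalities: the left sides telescope to 0, and the right sides sum to 0 + 2 + 1 + (-2) + 1 = 2. So 0 ≥ 2, which is false.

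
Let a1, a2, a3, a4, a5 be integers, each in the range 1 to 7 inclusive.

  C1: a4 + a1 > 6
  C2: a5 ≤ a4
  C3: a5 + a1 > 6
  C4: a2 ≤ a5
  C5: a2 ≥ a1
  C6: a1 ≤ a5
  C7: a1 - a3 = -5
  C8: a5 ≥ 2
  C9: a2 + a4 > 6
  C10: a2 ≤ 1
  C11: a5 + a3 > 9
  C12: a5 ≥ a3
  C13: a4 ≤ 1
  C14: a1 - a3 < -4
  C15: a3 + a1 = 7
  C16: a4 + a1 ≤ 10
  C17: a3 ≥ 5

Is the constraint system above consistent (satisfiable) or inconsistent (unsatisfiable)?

From constraints 12 and 17: a5 ≥ a3 and a3 ≥ 5, so a5 ≥ 5. From constraints 2 and 13: a5 ≤ a4 and a4 ≤ 1, so a5 ≤ 1. But 1 < 5, so no value of a5 works.

Unsatisfiable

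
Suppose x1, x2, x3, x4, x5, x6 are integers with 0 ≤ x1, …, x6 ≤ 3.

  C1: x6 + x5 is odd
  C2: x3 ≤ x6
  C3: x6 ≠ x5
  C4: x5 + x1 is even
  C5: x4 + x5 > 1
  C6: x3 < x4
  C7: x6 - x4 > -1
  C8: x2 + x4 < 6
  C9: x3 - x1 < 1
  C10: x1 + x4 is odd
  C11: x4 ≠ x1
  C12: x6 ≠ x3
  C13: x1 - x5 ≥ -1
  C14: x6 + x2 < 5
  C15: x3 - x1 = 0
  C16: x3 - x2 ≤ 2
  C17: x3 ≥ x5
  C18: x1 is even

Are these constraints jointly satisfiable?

Take x1 = 0, x2 = 0, x3 = 0, x4 = 3, x5 = 0, x6 = 3. Then constraint 5: x4 + x5 = 3; constraint 7: x6 - x4 = 0; constraint 8: x2 + x4 = 3, and every other listed constraint is also met.

Satisfiable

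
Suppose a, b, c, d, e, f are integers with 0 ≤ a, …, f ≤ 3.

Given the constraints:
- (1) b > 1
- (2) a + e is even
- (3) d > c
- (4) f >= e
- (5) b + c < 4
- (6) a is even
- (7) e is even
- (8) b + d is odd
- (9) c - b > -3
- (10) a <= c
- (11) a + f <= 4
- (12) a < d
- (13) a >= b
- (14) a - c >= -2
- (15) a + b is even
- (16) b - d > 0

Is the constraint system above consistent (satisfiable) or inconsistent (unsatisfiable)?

Unsatisfiable

Constraints 12, 13, and 16 give d < b, b ≤ a, a < d. Chaining: d < b ≤ a < d, which forces d < d — impossible.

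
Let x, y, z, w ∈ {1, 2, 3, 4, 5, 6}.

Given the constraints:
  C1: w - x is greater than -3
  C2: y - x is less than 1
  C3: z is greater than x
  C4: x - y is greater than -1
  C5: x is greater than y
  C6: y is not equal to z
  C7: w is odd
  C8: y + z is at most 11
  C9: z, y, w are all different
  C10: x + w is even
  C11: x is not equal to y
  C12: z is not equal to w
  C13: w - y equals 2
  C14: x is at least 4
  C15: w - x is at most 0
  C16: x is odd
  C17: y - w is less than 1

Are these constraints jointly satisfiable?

The assignment x = 5, y = 3, z = 6, w = 5 works:
  constraint 1 holds since w - x = 0.
  constraint 2 holds since y - x = -2.
The rest check out directly.

Satisfiable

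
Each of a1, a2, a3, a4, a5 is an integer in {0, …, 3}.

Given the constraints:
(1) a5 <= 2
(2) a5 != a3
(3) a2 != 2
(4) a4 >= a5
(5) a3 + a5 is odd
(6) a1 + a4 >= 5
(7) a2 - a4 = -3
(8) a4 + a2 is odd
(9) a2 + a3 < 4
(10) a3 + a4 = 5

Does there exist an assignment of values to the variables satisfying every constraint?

Satisfiable

One satisfying assignment is a1 = 2, a2 = 0, a3 = 2, a4 = 3, a5 = 1.
For the less obvious constraints — constraint 6: a1 + a4 = 5; constraint 7: a2 - a4 = -3; constraint 9: a2 + a3 = 2 — and the others hold by inspection.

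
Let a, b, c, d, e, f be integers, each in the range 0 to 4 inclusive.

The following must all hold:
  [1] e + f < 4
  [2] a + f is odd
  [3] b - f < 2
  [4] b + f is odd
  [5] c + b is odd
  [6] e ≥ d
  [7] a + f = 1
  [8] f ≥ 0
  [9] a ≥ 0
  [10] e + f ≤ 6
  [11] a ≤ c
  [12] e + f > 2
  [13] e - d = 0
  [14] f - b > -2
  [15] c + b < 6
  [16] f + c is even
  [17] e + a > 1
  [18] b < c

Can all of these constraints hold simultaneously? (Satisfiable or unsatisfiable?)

Satisfiable

Setting (a, b, c, d, e, f) = (0, 2, 3, 2, 2, 1) satisfies everything: constraint 1: e + f = 3; constraint 3: b - f = 1, and the others follow.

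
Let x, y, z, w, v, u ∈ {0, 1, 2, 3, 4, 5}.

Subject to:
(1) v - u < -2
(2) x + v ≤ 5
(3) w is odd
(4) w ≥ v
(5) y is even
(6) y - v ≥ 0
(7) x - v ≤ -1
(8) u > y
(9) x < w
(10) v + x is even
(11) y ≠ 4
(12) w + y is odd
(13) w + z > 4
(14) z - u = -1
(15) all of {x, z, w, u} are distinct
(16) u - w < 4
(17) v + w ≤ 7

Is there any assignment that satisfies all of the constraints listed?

Satisfiable

Setting (x, y, z, w, v, u) = (0, 2, 4, 3, 2, 5) satisfies everything: constraint 1: v - u = -3; constraint 2: x + v = 2, and the others follow.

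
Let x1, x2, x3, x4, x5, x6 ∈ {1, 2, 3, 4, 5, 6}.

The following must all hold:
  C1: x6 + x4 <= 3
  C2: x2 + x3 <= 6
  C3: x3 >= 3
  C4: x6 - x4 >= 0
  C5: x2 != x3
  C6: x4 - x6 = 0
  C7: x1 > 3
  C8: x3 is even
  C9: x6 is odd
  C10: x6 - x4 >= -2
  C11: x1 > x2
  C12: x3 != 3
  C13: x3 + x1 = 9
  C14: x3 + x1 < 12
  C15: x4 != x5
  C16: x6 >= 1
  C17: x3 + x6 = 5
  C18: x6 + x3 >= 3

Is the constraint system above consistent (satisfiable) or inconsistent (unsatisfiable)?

Take x1 = 5, x2 = 1, x3 = 4, x4 = 1, x5 = 6, x6 = 1. Then constraint 1: x6 + x4 = 2; constraint 2: x2 + x3 = 5; constraint 4: x6 - x4 = 0, and every other listed constraint is also met.

Satisfiable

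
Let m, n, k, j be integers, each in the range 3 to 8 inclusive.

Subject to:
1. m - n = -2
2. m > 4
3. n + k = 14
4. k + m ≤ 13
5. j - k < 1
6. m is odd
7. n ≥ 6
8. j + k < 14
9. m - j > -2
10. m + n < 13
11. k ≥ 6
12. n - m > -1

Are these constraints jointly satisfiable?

Setting (m, n, k, j) = (5, 7, 7, 6) satisfies everything: constraint 1: m - n = -2; constraint 3: n + k = 14; constraint 4: k + m = 12, and the others follow.

Satisfiable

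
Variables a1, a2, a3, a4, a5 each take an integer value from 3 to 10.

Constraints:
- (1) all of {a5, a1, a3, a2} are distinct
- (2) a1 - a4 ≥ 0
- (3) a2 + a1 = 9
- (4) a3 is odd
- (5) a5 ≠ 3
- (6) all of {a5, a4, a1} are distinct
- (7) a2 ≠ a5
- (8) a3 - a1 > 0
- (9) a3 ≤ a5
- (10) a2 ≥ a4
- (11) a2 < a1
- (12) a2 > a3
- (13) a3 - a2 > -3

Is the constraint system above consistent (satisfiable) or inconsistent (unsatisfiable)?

Constraints 8, 11, and 12 give a2 < a1, a1 < a3, a3 < a2. Chaining: a2 < a1 < a3 < a2, which forces a2 < a2 — impossible.

Unsatisfiable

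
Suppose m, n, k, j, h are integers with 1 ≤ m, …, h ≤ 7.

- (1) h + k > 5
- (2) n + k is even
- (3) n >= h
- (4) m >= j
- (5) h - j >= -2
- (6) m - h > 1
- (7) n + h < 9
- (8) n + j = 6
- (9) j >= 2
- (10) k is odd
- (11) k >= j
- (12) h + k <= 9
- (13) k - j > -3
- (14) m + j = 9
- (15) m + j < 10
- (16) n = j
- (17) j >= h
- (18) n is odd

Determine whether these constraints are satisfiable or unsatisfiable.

Satisfiable

The assignment m = 6, n = 3, k = 3, j = 3, h = 3 works:
  constraint 1 holds since h + k = 6.
  constraint 5 holds since h - j = 0.
The rest check out directly.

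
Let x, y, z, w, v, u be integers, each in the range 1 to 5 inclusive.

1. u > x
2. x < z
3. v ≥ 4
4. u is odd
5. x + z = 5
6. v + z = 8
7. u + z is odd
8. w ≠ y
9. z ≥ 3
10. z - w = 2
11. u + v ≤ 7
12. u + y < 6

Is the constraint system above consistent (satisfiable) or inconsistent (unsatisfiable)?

Satisfiable

Take x = 1, y = 1, z = 4, w = 2, v = 4, u = 3. Then constraint 5: x + z = 5; constraint 6: v + z = 8; constraint 10: z - w = 2, and every other listed constraint is also met.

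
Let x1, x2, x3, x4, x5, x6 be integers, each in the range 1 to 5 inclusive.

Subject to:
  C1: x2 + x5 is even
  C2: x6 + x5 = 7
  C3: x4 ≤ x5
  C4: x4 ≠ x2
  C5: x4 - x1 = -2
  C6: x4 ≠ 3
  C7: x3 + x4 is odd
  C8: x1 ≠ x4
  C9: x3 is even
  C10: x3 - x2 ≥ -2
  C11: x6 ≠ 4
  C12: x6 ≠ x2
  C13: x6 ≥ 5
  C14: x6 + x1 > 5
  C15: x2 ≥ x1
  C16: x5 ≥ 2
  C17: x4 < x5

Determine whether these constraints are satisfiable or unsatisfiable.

One satisfying assignment is x1 = 3, x2 = 4, x3 = 2, x4 = 1, x5 = 2, x6 = 5.
For the less obvious constraints — constraint 2: x6 + x5 = 7; constraint 5: x4 - x1 = -2 — and the others hold by inspection.

Satisfiable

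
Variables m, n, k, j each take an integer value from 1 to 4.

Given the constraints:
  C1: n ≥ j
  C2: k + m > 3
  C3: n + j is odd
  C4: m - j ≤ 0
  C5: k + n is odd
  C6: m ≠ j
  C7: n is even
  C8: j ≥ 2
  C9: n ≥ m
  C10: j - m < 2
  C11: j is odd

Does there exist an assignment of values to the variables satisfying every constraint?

The assignment m = 2, n = 4, k = 3, j = 3 works:
  constraint 2 holds since k + m = 5.
  constraint 4 holds since m - j = -1.
The rest check out directly.

Satisfiable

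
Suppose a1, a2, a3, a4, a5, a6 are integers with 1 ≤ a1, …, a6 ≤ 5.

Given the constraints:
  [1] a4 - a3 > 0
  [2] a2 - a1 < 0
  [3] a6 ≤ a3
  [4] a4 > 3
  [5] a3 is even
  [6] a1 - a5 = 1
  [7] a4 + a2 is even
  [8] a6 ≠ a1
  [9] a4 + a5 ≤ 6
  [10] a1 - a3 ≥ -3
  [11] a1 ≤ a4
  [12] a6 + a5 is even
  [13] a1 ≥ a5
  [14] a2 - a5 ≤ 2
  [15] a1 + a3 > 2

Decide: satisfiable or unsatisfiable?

Satisfiable

Try a1 = 2, a2 = 1, a3 = 2, a4 = 5, a5 = 1, a6 = 1.
Check constraint 1: a4 - a3 = 3; constraint 2: a2 - a1 = -1. The remaining constraints are straightforward to verify.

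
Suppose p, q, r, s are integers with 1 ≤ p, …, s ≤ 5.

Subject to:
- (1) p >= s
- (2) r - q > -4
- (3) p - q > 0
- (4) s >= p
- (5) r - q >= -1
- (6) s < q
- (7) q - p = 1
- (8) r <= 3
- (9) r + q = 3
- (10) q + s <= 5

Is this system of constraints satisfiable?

Unsatisfiable

Constraints 3, 4, and 6 give q < p, p ≤ s, s < q. Chaining: q < p ≤ s < q, which forces q < q — impossible.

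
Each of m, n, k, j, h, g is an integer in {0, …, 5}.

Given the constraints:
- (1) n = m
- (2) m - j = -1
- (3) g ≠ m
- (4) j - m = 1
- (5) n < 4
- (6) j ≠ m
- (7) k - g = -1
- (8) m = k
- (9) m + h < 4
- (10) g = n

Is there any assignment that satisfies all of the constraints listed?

From constraints 1 and 10, g = n = m, so g = m. But constraint 3 says g ≠ m. Contradiction.

Unsatisfiable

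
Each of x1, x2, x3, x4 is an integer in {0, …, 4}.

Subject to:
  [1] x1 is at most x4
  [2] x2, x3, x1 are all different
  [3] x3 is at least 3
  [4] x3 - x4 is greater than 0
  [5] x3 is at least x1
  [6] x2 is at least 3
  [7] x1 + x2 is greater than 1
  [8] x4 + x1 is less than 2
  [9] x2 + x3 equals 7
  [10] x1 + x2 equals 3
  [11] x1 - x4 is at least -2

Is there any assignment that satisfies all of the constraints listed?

One satisfying assignment is x1 = 0, x2 = 3, x3 = 4, x4 = 1.
For the less obvious constraints — constraint 4: x3 - x4 = 3; constraint 7: x1 + x2 = 3 — and the others hold by inspection.

Satisfiable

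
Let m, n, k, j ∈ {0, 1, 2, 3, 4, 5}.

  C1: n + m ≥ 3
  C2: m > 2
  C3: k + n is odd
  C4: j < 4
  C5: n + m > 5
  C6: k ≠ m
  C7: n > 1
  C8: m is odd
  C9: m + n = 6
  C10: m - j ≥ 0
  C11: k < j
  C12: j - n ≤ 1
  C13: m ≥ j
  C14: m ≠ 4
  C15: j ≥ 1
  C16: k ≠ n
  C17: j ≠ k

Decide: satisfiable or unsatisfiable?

Setting (m, n, k, j) = (3, 3, 0, 1) satisfies everything: constraint 1: n + m = 6; constraint 5: n + m = 6; constraint 9: m + n = 6, and the others follow.

Satisfiable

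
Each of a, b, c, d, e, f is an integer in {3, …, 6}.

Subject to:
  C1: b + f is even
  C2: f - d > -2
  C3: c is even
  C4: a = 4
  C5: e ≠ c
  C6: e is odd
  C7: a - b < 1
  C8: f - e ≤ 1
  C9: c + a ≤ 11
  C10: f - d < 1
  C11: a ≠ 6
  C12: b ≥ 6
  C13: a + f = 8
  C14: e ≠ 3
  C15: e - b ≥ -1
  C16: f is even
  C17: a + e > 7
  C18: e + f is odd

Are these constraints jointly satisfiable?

Take a = 4, b = 6, c = 4, d = 4, e = 5, f = 4. Then constraint 2: f - d = 0; constraint 7: a - b = -2, and every other listed constraint is also met.

Satisfiable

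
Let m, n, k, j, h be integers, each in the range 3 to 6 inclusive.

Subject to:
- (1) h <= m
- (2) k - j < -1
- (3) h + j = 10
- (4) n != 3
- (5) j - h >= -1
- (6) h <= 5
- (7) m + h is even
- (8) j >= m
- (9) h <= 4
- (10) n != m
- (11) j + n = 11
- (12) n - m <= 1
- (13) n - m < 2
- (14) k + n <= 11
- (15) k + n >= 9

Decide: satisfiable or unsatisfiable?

The assignment m = 4, n = 5, k = 4, j = 6, h = 4 works:
  constraint 2 holds since k - j = -2.
  constraint 3 holds since h + j = 10.
  constraint 5 holds since j - h = 2.
The rest check out directly.

Satisfiable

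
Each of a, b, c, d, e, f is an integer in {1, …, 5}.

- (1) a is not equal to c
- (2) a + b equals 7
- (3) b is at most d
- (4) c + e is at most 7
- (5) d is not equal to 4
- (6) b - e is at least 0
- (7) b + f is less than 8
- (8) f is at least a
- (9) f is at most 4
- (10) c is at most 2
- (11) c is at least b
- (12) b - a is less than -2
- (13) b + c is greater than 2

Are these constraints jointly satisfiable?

Unsatisfiable

From constraints 8 and 9: a ≤ f ≤ 4. From constraints 10 and 11: b ≤ c ≤ 2. Hence a + b ≤ 6. But constraint 2 requires a + b = 7, and 7 > 6. Contradiction.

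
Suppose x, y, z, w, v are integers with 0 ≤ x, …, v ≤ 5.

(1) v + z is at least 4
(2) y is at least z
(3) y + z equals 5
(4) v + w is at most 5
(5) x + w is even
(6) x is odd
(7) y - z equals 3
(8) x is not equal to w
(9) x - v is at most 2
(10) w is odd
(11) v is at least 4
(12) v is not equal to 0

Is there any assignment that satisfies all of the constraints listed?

Satisfiable

The assignment x = 3, y = 4, z = 1, w = 1, v = 4 works:
  constraint 1 holds since v + z = 5.
  constraint 3 holds since y + z = 5.
The rest check out directly.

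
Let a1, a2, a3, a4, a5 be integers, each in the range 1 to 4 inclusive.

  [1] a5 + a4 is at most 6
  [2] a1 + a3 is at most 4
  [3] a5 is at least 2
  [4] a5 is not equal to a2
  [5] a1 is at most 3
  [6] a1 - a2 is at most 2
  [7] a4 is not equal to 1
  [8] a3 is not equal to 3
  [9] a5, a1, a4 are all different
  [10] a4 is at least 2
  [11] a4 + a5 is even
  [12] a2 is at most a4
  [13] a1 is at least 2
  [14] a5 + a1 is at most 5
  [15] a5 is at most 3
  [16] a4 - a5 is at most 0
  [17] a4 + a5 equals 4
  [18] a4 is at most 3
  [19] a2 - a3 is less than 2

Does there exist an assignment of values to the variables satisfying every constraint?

Unsatisfiable

Constraints 3, 5, 10, 13, 15, and 18 confine each of a5, a1, a4 to the 2 values {2, 3}.
Constraint 9 requires all 3 of them to be distinct, but only 2 values are available — impossible by the pigeonhole principle.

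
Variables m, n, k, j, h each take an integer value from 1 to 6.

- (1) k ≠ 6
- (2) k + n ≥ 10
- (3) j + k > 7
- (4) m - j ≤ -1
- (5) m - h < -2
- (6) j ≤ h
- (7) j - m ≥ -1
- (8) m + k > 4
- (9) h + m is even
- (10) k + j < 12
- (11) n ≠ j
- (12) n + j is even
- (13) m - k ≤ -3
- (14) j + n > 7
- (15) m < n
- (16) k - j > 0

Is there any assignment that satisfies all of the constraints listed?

Satisfiable

Try m = 2, n = 6, k = 5, j = 4, h = 6.
Check constraint 2: k + n = 11; constraint 3: j + k = 9; constraint 4: m - j = -2. The remaining constraints are straightforward to verify.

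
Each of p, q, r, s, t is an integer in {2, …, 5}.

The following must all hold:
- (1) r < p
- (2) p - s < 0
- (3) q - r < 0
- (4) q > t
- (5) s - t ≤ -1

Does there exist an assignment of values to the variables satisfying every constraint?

Constraints 1, 2, 3, 4, and 5 give s < t, t < q, q < r, r < p, p < s. Chaining: s < t < q < r < p < s, which forces s < s — impossible.

Unsatisfiable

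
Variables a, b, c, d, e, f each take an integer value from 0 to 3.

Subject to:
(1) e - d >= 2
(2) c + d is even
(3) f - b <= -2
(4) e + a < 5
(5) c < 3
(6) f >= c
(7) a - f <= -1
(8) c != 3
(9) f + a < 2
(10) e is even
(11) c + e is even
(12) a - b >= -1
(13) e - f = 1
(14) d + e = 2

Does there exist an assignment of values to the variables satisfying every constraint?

Constraints 3, 7, and 12 give b − f ≥ 2, f − a ≥ 1, a − b ≥ -1.
Adding all 3 inequalities: the left sides telescope to 0, and the right sides sum to 2 + 1 + (-1) = 2. So 0 ≥ 2, which is false.

Unsatisfiable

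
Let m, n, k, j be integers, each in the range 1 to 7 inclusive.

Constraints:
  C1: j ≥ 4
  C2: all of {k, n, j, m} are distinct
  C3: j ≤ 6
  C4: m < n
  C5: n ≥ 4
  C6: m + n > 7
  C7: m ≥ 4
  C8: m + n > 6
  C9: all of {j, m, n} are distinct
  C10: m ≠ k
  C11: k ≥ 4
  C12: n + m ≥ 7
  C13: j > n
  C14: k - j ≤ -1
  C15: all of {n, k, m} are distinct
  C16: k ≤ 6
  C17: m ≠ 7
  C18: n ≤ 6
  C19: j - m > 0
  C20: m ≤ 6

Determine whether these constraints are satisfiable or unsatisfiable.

Unsatisfiable

Constraints 1, 3, 5, 7, 11, 16, 18, and 20 confine each of k, n, j, m to the 3 values {4, …, 6}.
Constraint 2 requires all 4 of them to be distinct, but only 3 values are available — impossible by the pigeonhole principle.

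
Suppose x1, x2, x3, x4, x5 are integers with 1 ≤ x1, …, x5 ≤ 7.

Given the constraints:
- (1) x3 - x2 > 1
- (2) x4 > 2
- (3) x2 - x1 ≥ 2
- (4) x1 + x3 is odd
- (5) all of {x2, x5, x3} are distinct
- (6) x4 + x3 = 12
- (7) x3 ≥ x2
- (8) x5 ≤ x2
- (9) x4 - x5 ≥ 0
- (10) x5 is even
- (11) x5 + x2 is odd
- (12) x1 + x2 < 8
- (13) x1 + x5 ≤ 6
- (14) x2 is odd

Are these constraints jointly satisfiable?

Satisfiable

Take x1 = 2, x2 = 5, x3 = 7, x4 = 5, x5 = 2. Then constraint 1: x3 - x2 = 2; constraint 3: x2 - x1 = 3; constraint 6: x4 + x3 = 12, and every other listed constraint is also met.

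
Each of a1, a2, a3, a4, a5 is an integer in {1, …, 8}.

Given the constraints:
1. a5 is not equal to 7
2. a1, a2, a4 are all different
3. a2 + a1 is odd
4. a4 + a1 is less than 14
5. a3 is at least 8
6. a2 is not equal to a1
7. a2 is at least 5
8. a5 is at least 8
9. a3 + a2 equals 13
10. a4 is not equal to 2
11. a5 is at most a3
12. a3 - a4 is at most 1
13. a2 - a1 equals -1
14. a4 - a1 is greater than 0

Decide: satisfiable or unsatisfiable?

Satisfiable

The assignment a1 = 6, a2 = 5, a3 = 8, a4 = 7, a5 = 8 works:
  constraint 4 holds since a4 + a1 = 13.
  constraint 9 holds since a3 + a2 = 13.
  constraint 12 holds since a3 - a4 = 1.
The rest check out directly.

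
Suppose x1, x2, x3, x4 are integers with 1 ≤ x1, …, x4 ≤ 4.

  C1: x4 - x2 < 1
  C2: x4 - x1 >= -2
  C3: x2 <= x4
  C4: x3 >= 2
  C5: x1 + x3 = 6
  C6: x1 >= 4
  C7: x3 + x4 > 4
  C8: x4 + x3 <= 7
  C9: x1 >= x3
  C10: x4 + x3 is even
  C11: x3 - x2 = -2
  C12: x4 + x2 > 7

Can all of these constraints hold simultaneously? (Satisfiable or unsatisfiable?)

Satisfiable

One satisfying assignment is x1 = 4, x2 = 4, x3 = 2, x4 = 4.
For the less obvious constraints — constraint 1: x4 - x2 = 0; constraint 2: x4 - x1 = 0; constraint 5: x1 + x3 = 6 — and the others hold by inspection.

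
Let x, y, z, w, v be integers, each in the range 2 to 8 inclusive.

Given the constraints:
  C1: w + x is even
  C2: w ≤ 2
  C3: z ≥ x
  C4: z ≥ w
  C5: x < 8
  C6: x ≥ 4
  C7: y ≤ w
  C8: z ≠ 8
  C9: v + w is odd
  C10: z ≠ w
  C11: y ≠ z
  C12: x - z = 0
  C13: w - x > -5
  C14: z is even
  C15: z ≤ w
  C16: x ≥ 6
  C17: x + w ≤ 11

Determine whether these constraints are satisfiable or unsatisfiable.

From constraints 3 and 16: z ≥ x and x ≥ 6, so z ≥ 6. From constraints 2 and 15: z ≤ w and w ≤ 2, so z ≤ 2. But 2 < 6, so no value of z works.

Unsatisfiable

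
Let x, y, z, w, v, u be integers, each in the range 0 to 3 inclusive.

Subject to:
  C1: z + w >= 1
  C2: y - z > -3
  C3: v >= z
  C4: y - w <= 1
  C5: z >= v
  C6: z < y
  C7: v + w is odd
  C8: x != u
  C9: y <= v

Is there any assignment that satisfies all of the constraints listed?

Constraints 5, 6, and 9 give v ≤ z, z < y, y ≤ v. Chaining: v ≤ z < y ≤ v, which forces v < v — impossible.

Unsatisfiable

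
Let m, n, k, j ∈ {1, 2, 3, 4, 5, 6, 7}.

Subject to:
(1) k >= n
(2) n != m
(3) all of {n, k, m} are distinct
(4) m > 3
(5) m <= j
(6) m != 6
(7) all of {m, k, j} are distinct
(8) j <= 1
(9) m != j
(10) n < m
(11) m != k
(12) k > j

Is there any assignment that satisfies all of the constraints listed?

From constraint 4: m ≥ 4. From constraints 5 and 8: m ≤ j and j ≤ 1, so m ≤ 1. But 1 < 4, so no value of m works.

Unsatisfiable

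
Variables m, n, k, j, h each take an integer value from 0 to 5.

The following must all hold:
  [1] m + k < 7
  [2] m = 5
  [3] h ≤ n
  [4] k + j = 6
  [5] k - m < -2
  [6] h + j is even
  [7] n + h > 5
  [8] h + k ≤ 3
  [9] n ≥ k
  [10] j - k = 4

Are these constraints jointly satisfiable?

One satisfying assignment is m = 5, n = 5, k = 1, j = 5, h = 1.
For the less obvious constraints — constraint 1: m + k = 6; constraint 4: k + j = 6 — and the others hold by inspection.

Satisfiable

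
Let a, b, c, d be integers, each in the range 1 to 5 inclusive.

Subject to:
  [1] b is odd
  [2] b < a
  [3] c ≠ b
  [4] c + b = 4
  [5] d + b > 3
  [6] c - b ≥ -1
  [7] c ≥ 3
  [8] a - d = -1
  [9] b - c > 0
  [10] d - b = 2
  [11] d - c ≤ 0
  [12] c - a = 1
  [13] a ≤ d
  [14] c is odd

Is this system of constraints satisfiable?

Unsatisfiable

Constraints 2, 9, 11, and 13 give a ≤ d, d ≤ c, c < b, b < a. Chaining: a ≤ d ≤ c < b < a, which forces a < a — impossible.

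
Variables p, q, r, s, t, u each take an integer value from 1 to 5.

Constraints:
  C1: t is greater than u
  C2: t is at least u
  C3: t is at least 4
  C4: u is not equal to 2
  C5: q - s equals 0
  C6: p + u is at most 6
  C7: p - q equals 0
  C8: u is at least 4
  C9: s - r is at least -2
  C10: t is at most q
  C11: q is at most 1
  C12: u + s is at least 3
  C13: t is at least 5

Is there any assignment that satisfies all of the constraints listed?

From constraints 2 and 8: t ≥ u and u ≥ 4, so t ≥ 4. From constraints 10 and 11: t ≤ q and q ≤ 1, so t ≤ 1. But 1 < 4, so no value of t works.

Unsatisfiable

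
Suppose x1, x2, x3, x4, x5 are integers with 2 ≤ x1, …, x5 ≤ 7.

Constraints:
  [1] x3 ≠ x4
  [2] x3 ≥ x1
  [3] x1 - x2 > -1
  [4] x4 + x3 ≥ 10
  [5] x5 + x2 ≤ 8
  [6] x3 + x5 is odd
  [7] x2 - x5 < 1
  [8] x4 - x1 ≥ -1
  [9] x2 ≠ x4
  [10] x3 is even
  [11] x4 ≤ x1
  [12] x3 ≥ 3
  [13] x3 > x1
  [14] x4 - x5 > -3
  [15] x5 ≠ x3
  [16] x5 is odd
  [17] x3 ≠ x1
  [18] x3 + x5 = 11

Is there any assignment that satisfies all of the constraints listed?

Satisfiable

The assignment x1 = 5, x2 = 3, x3 = 6, x4 = 4, x5 = 5 works:
  constraint 3 holds since x1 - x2 = 2.
  constraint 4 holds since x4 + x3 = 10.
The rest check out directly.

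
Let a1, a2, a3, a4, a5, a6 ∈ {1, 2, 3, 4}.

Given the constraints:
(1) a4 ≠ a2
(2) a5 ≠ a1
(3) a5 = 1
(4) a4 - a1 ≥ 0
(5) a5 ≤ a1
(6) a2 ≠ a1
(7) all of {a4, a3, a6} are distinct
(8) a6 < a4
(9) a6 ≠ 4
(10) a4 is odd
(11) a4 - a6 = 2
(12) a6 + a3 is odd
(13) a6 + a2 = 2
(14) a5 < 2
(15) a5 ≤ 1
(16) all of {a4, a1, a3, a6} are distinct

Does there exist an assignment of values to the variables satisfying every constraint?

Satisfiable

Setting (a1, a2, a3, a4, a5, a6) = (2, 1, 4, 3, 1, 1) satisfies everything: constraint 4: a4 - a1 = 1; constraint 11: a4 - a6 = 2, and the others follow.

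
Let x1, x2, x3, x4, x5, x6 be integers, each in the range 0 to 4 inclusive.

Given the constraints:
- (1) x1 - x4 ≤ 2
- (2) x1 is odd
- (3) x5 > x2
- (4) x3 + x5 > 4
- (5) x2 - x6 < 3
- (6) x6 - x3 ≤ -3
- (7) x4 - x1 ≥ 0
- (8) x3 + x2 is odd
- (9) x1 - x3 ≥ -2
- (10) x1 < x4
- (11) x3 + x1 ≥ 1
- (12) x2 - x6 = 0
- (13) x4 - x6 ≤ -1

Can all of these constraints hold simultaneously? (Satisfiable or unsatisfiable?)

Unsatisfiable

Constraints 6, 7, 9, and 13 give x4 − x1 ≥ 0, x1 − x3 ≥ -2, x3 − x6 ≥ 3, x6 − x4 ≥ 1.
Adding all 4 inequalities: the left sides telescope to 0, and the right sides sum to 0 + (-2) + 3 + 1 = 2. So 0 ≥ 2, which is false.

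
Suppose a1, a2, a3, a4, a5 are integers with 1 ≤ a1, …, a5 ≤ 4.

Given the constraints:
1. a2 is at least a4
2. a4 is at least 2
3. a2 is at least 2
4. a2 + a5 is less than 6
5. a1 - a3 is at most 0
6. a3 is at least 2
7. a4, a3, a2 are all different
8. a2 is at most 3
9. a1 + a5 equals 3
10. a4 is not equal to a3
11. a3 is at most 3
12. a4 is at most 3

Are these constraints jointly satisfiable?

Unsatisfiable

Constraints 2, 3, 6, 8, 11, and 12 confine each of a4, a3, a2 to the 2 values {2, 3}.
Constraint 7 requires all 3 of them to be distinct, but only 2 values are available — impossible by the pigeonhole principle.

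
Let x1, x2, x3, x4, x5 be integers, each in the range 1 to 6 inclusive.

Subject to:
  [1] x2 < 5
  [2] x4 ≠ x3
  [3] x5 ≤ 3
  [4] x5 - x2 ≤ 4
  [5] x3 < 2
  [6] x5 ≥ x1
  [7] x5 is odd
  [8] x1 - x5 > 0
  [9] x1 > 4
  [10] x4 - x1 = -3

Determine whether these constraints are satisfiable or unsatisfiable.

From constraint 9: x1 ≥ 5. From constraints 3 and 6: x1 ≤ x5 and x5 ≤ 3, so x1 ≤ 3. But 3 < 5, so no value of x1 works.

Unsatisfiable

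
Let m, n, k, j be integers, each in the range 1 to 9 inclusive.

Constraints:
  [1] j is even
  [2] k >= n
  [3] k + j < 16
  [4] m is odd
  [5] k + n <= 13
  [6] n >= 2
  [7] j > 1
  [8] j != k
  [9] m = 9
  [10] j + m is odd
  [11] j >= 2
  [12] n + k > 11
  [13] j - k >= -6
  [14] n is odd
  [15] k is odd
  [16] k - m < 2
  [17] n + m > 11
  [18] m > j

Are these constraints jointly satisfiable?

Satisfiable

Take m = 9, n = 3, k = 9, j = 6. Then constraint 3: k + j = 15; constraint 5: k + n = 12, and every other listed constraint is also met.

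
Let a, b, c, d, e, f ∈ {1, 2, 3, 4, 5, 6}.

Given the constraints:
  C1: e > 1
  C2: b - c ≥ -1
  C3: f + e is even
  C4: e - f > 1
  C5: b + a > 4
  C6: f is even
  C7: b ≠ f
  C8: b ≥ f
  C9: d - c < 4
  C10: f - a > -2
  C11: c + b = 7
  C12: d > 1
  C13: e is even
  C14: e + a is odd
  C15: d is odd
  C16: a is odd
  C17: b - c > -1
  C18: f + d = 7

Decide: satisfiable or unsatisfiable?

Satisfiable

Setting (a, b, c, d, e, f) = (3, 4, 3, 5, 4, 2) satisfies everything: constraint 2: b - c = 1; constraint 4: e - f = 2, and the others follow.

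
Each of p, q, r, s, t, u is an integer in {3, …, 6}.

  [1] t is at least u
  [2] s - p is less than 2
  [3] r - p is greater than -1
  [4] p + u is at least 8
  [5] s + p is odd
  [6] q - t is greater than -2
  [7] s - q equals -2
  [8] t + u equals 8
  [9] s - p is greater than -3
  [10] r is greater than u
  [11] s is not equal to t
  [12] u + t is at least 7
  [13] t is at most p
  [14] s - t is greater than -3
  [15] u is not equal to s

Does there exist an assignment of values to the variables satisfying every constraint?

Satisfiable

Try p = 4, q = 5, r = 6, s = 3, t = 4, u = 4.
Check constraint 2: s - p = -1; constraint 3: r - p = 2; constraint 4: p + u = 8. The remaining constraints are straightforward to verify.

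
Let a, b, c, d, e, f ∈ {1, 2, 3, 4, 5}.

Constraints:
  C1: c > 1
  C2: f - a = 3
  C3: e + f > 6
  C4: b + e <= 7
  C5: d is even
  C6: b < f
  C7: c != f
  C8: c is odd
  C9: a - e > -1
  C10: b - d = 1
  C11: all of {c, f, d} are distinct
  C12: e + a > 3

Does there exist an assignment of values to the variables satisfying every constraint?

The assignment a = 2, b = 3, c = 3, d = 2, e = 2, f = 5 works:
  constraint 2 holds since f - a = 3.
  constraint 3 holds since e + f = 7.
  constraint 4 holds since b + e = 5.
The rest check out directly.

Satisfiable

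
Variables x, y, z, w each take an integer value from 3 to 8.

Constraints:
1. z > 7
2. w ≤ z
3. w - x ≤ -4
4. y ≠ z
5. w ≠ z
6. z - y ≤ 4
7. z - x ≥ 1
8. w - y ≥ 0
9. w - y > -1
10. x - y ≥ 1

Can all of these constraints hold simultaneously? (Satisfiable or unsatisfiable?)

Unsatisfiable

Constraints 3, 6, 7, and 8 give x − w ≥ 4, w − y ≥ 0, y − z ≥ -4, z − x ≥ 1.
Adding all 4 inequalities: the left sides telescope to 0, and the right sides sum to 4 + 0 + (-4) + 1 = 1. So 0 ≥ 1, which is false.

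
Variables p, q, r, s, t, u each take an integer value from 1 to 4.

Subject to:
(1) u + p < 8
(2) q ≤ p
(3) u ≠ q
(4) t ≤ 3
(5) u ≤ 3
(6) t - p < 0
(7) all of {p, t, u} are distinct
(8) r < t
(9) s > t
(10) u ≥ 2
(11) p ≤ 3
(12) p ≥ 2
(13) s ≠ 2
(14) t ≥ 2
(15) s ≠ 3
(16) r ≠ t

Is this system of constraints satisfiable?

Unsatisfiable

Constraints 4, 5, 10, 11, 12, and 14 confine each of p, t, u to the 2 values {2, 3}.
Constraint 7 requires all 3 of them to be distinct, but only 2 values are available — impossible by the pigeonhole principle.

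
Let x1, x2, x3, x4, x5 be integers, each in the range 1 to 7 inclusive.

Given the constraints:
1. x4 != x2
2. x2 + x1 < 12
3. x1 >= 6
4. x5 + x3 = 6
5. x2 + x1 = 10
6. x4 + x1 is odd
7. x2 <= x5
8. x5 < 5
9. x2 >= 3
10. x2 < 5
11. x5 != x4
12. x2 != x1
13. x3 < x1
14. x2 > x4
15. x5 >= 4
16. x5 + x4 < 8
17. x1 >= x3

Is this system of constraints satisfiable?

Satisfiable

One satisfying assignment is x1 = 7, x2 = 3, x3 = 2, x4 = 2, x5 = 4.
For the less obvious constraints — constraint 2: x2 + x1 = 10; constraint 4: x5 + x3 = 6 — and the others hold by inspection.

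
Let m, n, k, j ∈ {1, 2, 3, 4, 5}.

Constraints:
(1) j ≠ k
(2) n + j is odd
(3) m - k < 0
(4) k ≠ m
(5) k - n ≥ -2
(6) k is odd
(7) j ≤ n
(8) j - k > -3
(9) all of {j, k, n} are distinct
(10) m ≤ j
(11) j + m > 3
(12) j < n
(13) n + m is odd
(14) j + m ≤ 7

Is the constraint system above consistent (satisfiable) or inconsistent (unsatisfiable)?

Satisfiable

Take m = 2, n = 5, k = 3, j = 2. Then constraint 3: m - k = -1; constraint 5: k - n = -2; constraint 8: j - k = -1, and every other listed constraint is also met.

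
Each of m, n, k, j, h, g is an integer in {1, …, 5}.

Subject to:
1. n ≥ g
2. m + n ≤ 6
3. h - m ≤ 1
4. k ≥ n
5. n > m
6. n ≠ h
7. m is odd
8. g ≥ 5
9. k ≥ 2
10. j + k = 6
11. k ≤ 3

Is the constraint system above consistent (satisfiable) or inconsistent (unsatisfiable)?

Unsatisfiable

From constraints 1 and 8: n ≥ g and g ≥ 5, so n ≥ 5. From constraints 4 and 11: n ≤ k and k ≤ 3, so n ≤ 3. But 3 < 5, so no value of n works.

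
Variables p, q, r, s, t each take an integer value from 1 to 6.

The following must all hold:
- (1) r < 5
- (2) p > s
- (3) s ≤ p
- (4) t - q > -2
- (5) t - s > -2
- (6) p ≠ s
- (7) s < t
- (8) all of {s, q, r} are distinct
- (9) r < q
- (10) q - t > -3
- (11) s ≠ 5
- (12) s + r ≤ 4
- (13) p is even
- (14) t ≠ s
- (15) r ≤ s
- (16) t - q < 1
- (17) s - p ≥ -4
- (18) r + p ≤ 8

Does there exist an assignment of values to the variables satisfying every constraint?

Satisfiable

Setting (p, q, r, s, t) = (4, 4, 1, 3, 4) satisfies everything: constraint 4: t - q = 0; constraint 5: t - s = 1, and the others follow.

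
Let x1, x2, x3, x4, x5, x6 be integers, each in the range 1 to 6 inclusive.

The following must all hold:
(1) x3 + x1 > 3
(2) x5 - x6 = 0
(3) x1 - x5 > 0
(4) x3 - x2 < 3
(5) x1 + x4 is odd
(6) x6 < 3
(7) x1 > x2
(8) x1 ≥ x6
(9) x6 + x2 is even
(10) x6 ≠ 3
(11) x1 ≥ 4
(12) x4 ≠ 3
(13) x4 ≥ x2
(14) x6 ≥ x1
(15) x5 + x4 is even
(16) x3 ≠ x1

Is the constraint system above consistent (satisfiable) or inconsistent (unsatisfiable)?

From constraints 11 and 14: x6 ≥ x1 and x1 ≥ 4, so x6 ≥ 4. From constraint 6: x6 ≤ 2. But 2 < 4, so no value of x6 works.

Unsatisfiable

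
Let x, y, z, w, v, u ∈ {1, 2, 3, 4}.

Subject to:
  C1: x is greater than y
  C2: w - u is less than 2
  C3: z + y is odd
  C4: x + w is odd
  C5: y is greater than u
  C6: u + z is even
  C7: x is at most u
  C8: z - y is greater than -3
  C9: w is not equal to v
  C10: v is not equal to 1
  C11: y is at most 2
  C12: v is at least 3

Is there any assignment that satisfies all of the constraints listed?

Unsatisfiable

Constraints 1, 5, and 7 give x ≤ u, u < y, y < x. Chaining: x ≤ u < y < x, which forces x < x — impossible.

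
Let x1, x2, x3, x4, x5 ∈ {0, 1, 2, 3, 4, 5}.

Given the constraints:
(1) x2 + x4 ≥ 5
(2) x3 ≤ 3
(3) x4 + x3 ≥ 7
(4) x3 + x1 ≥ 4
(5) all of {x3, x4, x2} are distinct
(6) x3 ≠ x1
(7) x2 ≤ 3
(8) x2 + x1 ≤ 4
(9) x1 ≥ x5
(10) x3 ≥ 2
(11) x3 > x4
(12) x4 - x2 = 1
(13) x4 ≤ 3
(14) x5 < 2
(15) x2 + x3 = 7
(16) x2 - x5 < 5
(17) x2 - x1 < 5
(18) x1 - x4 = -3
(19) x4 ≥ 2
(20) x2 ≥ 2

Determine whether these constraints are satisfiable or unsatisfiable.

Unsatisfiable

Constraints 2, 7, 10, 13, 19, and 20 confine each of x3, x4, x2 to the 2 values {2, 3}.
Constraint 5 requires all 3 of them to be distinct, but only 2 values are available — impossible by the pigeonhole principle.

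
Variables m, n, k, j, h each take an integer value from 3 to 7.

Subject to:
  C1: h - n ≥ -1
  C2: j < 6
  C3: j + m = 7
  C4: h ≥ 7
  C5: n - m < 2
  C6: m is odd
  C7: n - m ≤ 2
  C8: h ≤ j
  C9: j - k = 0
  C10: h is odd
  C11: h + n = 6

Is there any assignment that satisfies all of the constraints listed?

From constraints 4 and 8: j ≥ h and h ≥ 7, so j ≥ 7. From constraint 2: j ≤ 5. But 5 < 7, so no value of j works.

Unsatisfiable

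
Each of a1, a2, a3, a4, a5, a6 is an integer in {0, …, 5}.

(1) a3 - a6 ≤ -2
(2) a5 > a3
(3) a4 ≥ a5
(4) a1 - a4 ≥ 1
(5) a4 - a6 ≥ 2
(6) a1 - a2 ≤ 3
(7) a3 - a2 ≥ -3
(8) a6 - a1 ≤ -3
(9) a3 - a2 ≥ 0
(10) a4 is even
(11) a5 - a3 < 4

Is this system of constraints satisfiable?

Constraints 1, 4, 5, 6, and 9 give a1 − a4 ≥ 1, a4 − a6 ≥ 2, a6 − a3 ≥ 2, a3 − a2 ≥ 0, a2 − a1 ≥ -3.
Adding all 5 inequalities: the left sides telescope to 0, and the right sides sum to 1 + 2 + 2 + 0 + (-3) = 2. So 0 ≥ 2, which is false.

Unsatisfiable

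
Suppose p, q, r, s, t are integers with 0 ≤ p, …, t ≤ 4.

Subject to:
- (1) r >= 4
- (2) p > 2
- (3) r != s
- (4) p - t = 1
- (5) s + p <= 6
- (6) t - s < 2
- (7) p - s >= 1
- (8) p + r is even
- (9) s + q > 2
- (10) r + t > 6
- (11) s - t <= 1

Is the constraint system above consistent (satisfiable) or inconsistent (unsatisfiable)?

Satisfiable

Try p = 4, q = 2, r = 4, s = 2, t = 3.
Check constraint 4: p - t = 1; constraint 5: s + p = 6; constraint 6: t - s = 1. The remaining constraints are straightforward to verify.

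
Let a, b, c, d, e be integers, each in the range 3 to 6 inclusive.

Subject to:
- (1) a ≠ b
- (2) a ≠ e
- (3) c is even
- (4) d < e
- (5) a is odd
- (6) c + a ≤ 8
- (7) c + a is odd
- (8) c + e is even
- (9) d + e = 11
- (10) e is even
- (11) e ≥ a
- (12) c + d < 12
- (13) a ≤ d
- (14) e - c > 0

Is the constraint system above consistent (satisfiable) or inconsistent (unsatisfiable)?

One satisfying assignment is a = 3, b = 4, c = 4, d = 5, e = 6.
For the less obvious constraints — constraint 6: c + a = 7; constraint 9: d + e = 11; constraint 12: c + d = 9 — and the others hold by inspection.

Satisfiable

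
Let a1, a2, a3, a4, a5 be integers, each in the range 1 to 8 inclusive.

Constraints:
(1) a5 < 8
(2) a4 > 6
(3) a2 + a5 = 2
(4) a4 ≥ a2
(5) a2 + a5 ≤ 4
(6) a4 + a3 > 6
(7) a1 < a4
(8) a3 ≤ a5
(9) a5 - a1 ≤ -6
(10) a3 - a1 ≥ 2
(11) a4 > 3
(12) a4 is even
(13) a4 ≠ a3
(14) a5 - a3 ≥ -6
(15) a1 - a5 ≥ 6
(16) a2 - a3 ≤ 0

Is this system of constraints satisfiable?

Constraints 9, 10, and 14 give a1 − a5 ≥ 6, a5 − a3 ≥ -6, a3 − a1 ≥ 2.
Adding all 3 inequalities: the left sides telescope to 0, and the right sides sum to 6 + (-6) + 2 = 2. So 0 ≥ 2, which is false.

Unsatisfiable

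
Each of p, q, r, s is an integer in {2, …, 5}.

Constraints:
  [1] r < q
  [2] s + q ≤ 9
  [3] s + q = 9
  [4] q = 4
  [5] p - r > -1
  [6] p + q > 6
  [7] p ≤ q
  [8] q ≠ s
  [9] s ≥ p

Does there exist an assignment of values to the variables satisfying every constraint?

Try p = 4, q = 4, r = 3, s = 5.
Check constraint 2: s + q = 9; constraint 3: s + q = 9. The remaining constraints are straightforward to verify.

Satisfiable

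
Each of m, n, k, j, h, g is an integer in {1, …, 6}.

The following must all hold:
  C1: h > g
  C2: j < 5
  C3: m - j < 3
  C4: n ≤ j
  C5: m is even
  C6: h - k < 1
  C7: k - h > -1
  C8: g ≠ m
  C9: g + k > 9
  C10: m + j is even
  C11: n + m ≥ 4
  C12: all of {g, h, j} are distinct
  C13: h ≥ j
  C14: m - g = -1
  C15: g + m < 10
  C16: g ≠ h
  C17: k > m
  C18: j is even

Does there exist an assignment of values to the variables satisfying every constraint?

Try m = 4, n = 2, k = 6, j = 2, h = 6, g = 5.
Check constraint 3: m - j = 2; constraint 6: h - k = 0. The remaining constraints are straightforward to verify.

Satisfiable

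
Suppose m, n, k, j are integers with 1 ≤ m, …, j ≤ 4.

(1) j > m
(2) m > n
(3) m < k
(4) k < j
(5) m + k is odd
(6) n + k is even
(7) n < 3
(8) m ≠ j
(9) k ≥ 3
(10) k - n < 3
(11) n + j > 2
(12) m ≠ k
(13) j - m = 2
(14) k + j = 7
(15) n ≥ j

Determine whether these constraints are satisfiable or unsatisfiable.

Unsatisfiable

Constraints 2, 3, 4, and 15 give n < m, m < k, k < j, j ≤ n. Chaining: n < m < k < j ≤ n, which forces n < n — impossible.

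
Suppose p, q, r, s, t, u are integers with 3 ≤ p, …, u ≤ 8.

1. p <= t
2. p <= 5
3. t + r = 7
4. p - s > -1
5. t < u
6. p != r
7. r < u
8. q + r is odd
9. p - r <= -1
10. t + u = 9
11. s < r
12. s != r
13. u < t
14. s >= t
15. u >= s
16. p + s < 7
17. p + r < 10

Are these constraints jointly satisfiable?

Constraints 7, 11, 13, and 14 give u < t, t ≤ s, s < r, r < u. Chaining: u < t ≤ s < r < u, which forces u < u — impossible.

Unsatisfiable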